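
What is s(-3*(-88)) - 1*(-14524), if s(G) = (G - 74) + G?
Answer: 14978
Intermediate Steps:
s(G) = -74 + 2*G (s(G) = (-74 + G) + G = -74 + 2*G)
s(-3*(-88)) - 1*(-14524) = (-74 + 2*(-3*(-88))) - 1*(-14524) = (-74 + 2*264) + 14524 = (-74 + 528) + 14524 = 454 + 14524 = 14978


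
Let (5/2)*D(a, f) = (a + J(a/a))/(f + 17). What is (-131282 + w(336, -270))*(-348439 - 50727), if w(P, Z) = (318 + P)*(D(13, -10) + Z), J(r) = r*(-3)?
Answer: 859172083388/7 ≈ 1.2274e+11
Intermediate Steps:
J(r) = -3*r
D(a, f) = 2*(-3 + a)/(5*(17 + f)) (D(a, f) = 2*((a - 3*a/a)/(f + 17))/5 = 2*((a - 3*1)/(17 + f))/5 = 2*((a - 3)/(17 + f))/5 = 2*((-3 + a)/(17 + f))/5 = 2*(-3 + a)/(5*(17 + f)))
w(P, Z) = (318 + P)*(4/7 + Z) (w(P, Z) = (318 + P)*(2*(-3 + 13)/(5*(17 - 10)) + Z) = (318 + P)*((⅖)*10/7 + Z) = (318 + P)*((⅖)*(⅐)*10 + Z) = (318 + P)*(4/7 + Z))
(-131282 + w(336, -270))*(-348439 - 50727) = (-131282 + (1272/7 + 318*(-270) + (4/7)*336 + 336*(-270)))*(-348439 - 50727) = (-131282 + (1272/7 - 85860 + 192 - 90720))*(-399166) = (-131282 - 1233444/7)*(-399166) = -2152418/7*(-399166) = 859172083388/7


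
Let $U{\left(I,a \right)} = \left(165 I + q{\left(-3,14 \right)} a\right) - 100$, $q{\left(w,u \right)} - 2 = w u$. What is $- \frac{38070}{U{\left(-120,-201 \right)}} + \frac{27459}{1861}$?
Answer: $\frac{39651201}{2207146} \approx 17.965$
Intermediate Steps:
$q{\left(w,u \right)} = 2 + u w$ ($q{\left(w,u \right)} = 2 + w u = 2 + u w$)
$U{\left(I,a \right)} = -100 - 40 a + 165 I$ ($U{\left(I,a \right)} = \left(165 I + \left(2 + 14 \left(-3\right)\right) a\right) - 100 = \left(165 I + \left(2 - 42\right) a\right) - 100 = \left(165 I - 40 a\right) - 100 = \left(- 40 a + 165 I\right) - 100 = -100 - 40 a + 165 I$)
$- \frac{38070}{U{\left(-120,-201 \right)}} + \frac{27459}{1861} = - \frac{38070}{-100 - -8040 + 165 \left(-120\right)} + \frac{27459}{1861} = - \frac{38070}{-100 + 8040 - 19800} + 27459 \cdot \frac{1}{1861} = - \frac{38070}{-11860} + \frac{27459}{1861} = \left(-38070\right) \left(- \frac{1}{11860}\right) + \frac{27459}{1861} = \frac{3807}{1186} + \frac{27459}{1861} = \frac{39651201}{2207146}$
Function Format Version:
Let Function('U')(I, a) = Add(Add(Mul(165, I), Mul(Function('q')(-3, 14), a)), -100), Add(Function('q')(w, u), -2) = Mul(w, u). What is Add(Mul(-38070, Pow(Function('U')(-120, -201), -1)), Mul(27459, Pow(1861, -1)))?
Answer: Rational(39651201, 2207146) ≈ 17.965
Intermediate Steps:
Function('q')(w, u) = Add(2, Mul(u, w)) (Function('q')(w, u) = Add(2, Mul(w, u)) = Add(2, Mul(u, w)))
Function('U')(I, a) = Add(-100, Mul(-40, a), Mul(165, I)) (Function('U')(I, a) = Add(Add(Mul(165, I), Mul(Add(2, Mul(14, -3)), a)), -100) = Add(Add(Mul(165, I), Mul(Add(2, -42), a)), -100) = Add(Add(Mul(165, I), Mul(-40, a)), -100) = Add(Add(Mul(-40, a), Mul(165, I)), -100) = Add(-100, Mul(-40, a), Mul(165, I)))
Add(Mul(-38070, Pow(Function('U')(-120, -201), -1)), Mul(27459, Pow(1861, -1))) = Add(Mul(-38070, Pow(Add(-100, Mul(-40, -201), Mul(165, -120)), -1)), Mul(27459, Pow(1861, -1))) = Add(Mul(-38070, Pow(Add(-100, 8040, -19800), -1)), Mul(27459, Rational(1, 1861))) = Add(Mul(-38070, Pow(-11860, -1)), Rational(27459, 1861)) = Add(Mul(-38070, Rational(-1, 11860)), Rational(27459, 1861)) = Add(Rational(3807, 1186), Rational(27459, 1861)) = Rational(39651201, 2207146)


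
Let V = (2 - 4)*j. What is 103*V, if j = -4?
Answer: 824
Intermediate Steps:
V = 8 (V = (2 - 4)*(-4) = -2*(-4) = 8)
103*V = 103*8 = 824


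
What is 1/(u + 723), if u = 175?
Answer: 1/898 ≈ 0.0011136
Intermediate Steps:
1/(u + 723) = 1/(175 + 723) = 1/898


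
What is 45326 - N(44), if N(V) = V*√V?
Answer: 45326 - 88*√11 ≈ 45034.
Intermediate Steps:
N(V) = V^(3/2)
45326 - N(44) = 45326 - 44^(3/2) = 45326 - 88*√11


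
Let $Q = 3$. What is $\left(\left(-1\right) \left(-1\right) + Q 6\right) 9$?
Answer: $171$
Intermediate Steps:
$\left(\left(-1\right) \left(-1\right) + Q 6\right) 9 = \left(\left(-1\right) \left(-1\right) + 3 \cdot 6\right) 9 = \left(1 + 18\right) 9 = 19 \cdot 9 = 171$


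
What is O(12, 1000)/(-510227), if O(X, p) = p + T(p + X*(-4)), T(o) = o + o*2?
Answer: -3856/510227 ≈ -0.0075574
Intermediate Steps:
T(o) = 3*o (T(o) = o + 2*o = 3*o)
O(X, p) = -12*X + 4*p (O(X, p) = p + 3*(p + X*(-4)) = p + 3*(p - 4*X) = p + (-12*X + 3*p) = -12*X + 4*p)
O(12, 1000)/(-510227) = (-12*12 + 4*1000)/(-510227) = (-144 + 4000)*(-1/510227) = 3856*(-1/510227) = -3856/510227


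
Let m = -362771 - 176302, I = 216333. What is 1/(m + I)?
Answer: -1/322740 ≈ -3.0985e-6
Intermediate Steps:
m = -539073
1/(m + I) = 1/(-539073 + 216333) = 1/(-322740) = -1/322740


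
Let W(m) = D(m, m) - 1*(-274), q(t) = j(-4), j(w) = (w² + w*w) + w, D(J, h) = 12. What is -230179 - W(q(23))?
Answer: -230465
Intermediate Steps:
j(w) = w + 2*w² (j(w) = (w² + w²) + w = 2*w² + w = w + 2*w²)
q(t) = 28 (q(t) = -4*(1 + 2*(-4)) = -4*(1 - 8) = -4*(-7) = 28)
W(m) = 286 (W(m) = 12 - 1*(-274) = 12 + 274 = 286)
-230179 - W(q(23)) = -230179 - 1*286 = -230179 - 286 = -230465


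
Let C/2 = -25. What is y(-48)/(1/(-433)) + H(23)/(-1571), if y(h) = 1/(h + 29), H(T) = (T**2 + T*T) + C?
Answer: 661091/29849 ≈ 22.148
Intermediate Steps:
C = -50 (C = 2*(-25) = -50)
H(T) = -50 + 2*T**2 (H(T) = (T**2 + T*T) - 50 = (T**2 + T**2) - 50 = 2*T**2 - 50 = -50 + 2*T**2)
y(h) = 1/(29 + h)
y(-48)/(1/(-433)) + H(23)/(-1571) = 1/((29 - 48)*(1/(-433))) + (-50 + 2*23**2)/(-1571) = 1/((-19)*(-1/433)) + (-50 + 2*529)*(-1/1571) = -1/19*(-433) + (-50 + 1058)*(-1/1571) = 433/19 + 1008*(-1/1571) = 433/19 - 1008/1571 = 661091/29849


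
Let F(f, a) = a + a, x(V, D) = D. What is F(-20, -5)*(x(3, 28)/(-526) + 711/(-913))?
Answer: 1997750/240119 ≈ 8.3198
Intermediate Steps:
F(f, a) = 2*a
F(-20, -5)*(x(3, 28)/(-526) + 711/(-913)) = (2*(-5))*(28/(-526) + 711/(-913)) = -10*(28*(-1/526) + 711*(-1/913)) = -10*(-14/263 - 711/913) = -10*(-199775/240119) = 1997750/240119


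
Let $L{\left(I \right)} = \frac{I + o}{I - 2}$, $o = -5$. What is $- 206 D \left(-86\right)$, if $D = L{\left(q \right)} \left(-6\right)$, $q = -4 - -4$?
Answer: $-265740$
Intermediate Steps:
$q = 0$ ($q = -4 + 4 = 0$)
$L{\left(I \right)} = \frac{-5 + I}{-2 + I}$ ($L{\left(I \right)} = \frac{I - 5}{I - 2} = \frac{-5 + I}{-2 + I}$)
$D = -15$ ($D = \frac{-5 + 0}{-2 + 0} \left(-6\right) = \frac{1}{-2} \left(-5\right) \left(-6\right) = \left(- \frac{1}{2}\right) \left(-5\right) \left(-6\right) = \frac{5}{2} \left(-6\right) = -15$)
$- 206 D \left(-86\right) = \left(-206\right) \left(-15\right) \left(-86\right) = 3090 \left(-86\right) = -265740$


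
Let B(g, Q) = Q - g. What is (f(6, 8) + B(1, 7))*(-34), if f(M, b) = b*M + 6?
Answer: -2040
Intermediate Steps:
f(M, b) = 6 + M*b (f(M, b) = M*b + 6 = 6 + M*b)
(f(6, 8) + B(1, 7))*(-34) = ((6 + 6*8) + (7 - 1*1))*(-34) = ((6 + 48) + (7 - 1))*(-34) = (54 + 6)*(-34) = 60*(-34) = -2040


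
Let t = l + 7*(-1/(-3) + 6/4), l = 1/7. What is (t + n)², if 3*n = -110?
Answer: 990025/1764 ≈ 561.24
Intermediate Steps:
n = -110/3 (n = (⅓)*(-110) = -110/3 ≈ -36.667)
l = ⅐ ≈ 0.14286
t = 545/42 (t = ⅐ + 7*(-1/(-3) + 6/4) = ⅐ + 7*(-1*(-⅓) + 6*(¼)) = ⅐ + 7*(⅓ + 3/2) = ⅐ + 7*(11/6) = ⅐ + 77/6 = 545/42 ≈ 12.976)
(t + n)² = (545/42 - 110/3)² = (-995/42)² = 990025/1764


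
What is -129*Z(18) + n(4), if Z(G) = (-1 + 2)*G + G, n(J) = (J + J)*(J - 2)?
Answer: -4628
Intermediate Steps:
n(J) = 2*J*(-2 + J) (n(J) = (2*J)*(-2 + J) = 2*J*(-2 + J))
Z(G) = 2*G (Z(G) = 1*G + G = G + G = 2*G)
-129*Z(18) + n(4) = -258*18 + 2*4*(-2 + 4) = -129*36 + 2*4*2 = -4644 + 16 = -4628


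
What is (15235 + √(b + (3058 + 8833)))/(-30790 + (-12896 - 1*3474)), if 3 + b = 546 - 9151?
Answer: -3047/9432 - 7*√67/47160 ≈ -0.32426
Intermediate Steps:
b = -8608 (b = -3 + (546 - 9151) = -3 - 8605 = -8608)
(15235 + √(b + (3058 + 8833)))/(-30790 + (-12896 - 1*3474)) = (15235 + √(-8608 + (3058 + 8833)))/(-30790 + (-12896 - 1*3474)) = (15235 + √(-8608 + 11891))/(-30790 + (-12896 - 3474)) = (15235 + √3283)/(-30790 - 16370) = (15235 + 7*√67)/(-47160) = (15235 + 7*√67)*(-1/47160) = -3047/9432 - 7*√67/47160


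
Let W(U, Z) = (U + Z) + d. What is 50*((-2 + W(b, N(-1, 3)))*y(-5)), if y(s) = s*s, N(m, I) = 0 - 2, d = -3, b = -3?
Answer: -12500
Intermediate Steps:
N(m, I) = -2
y(s) = s²
W(U, Z) = -3 + U + Z (W(U, Z) = (U + Z) - 3 = -3 + U + Z)
50*((-2 + W(b, N(-1, 3)))*y(-5)) = 50*((-2 + (-3 - 3 - 2))*(-5)²) = 50*((-2 - 8)*25) = 50*(-10*25) = 50*(-250) = -12500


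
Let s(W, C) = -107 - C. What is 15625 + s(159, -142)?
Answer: 15660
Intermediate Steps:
15625 + s(159, -142) = 15625 + (-107 - 1*(-142)) = 15625 + (-107 + 142) = 15625 + 35 = 15660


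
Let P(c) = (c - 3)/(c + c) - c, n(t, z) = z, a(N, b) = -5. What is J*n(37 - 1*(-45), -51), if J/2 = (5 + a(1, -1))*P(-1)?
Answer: 0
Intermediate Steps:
P(c) = -c + (-3 + c)/(2*c) (P(c) = (-3 + c)/((2*c)) - c = (-3 + c)*(1/(2*c)) - c = (-3 + c)/(2*c) - c = -c + (-3 + c)/(2*c))
J = 0 (J = 2*((5 - 5)*(½ - 1*(-1) - 3/2/(-1))) = 2*(0*(½ + 1 - 3/2*(-1))) = 2*(0*(½ + 1 + 3/2)) = 2*(0*3) = 2*0 = 0)
J*n(37 - 1*(-45), -51) = 0*(-51) = 0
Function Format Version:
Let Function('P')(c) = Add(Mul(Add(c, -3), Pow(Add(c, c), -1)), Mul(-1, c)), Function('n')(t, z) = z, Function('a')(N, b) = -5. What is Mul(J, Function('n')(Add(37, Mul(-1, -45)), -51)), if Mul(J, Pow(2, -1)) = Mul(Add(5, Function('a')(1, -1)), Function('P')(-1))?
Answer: 0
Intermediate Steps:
Function('P')(c) = Add(Mul(-1, c), Mul(Rational(1, 2), Pow(c, -1), Add(-3, c))) (Function('P')(c) = Add(Mul(Add(-3, c), Pow(Mul(2, c), -1)), Mul(-1, c)) = Add(Mul(Add(-3, c), Mul(Rational(1, 2), Pow(c, -1))), Mul(-1, c)) = Add(Mul(Rational(1, 2), Pow(c, -1), Add(-3, c)), Mul(-1, c)) = Add(Mul(-1, c), Mul(Rational(1, 2), Pow(c, -1), Add(-3, c))))
J = 0 (J = Mul(2, Mul(Add(5, -5), Add(Rational(1, 2), Mul(-1, -1), Mul(Rational(-3, 2), Pow(-1, -1))))) = Mul(2, Mul(0, Add(Rational(1, 2), 1, Mul(Rational(-3, 2), -1)))) = Mul(2, Mul(0, Add(Rational(1, 2), 1, Rational(3, 2)))) = Mul(2, Mul(0, 3)) = Mul(2, 0) = 0)
Mul(J, Function('n')(Add(37, Mul(-1, -45)), -51)) = Mul(0, -51) = 0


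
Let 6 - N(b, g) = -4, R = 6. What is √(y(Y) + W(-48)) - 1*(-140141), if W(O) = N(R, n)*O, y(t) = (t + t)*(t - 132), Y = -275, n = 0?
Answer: 140141 + √223370 ≈ 1.4061e+5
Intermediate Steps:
y(t) = 2*t*(-132 + t) (y(t) = (2*t)*(-132 + t) = 2*t*(-132 + t))
N(b, g) = 10 (N(b, g) = 6 - 1*(-4) = 6 + 4 = 10)
W(O) = 10*O
√(y(Y) + W(-48)) - 1*(-140141) = √(2*(-275)*(-132 - 275) + 10*(-48)) - 1*(-140141) = √(2*(-275)*(-407) - 480) + 140141 = √(223850 - 480) + 140141 = √223370 + 140141 = 140141 + √223370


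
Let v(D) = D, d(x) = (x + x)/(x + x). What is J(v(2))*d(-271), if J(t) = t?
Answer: 2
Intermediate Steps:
d(x) = 1 (d(x) = (2*x)/((2*x)) = (2*x)*(1/(2*x)) = 1)
J(v(2))*d(-271) = 2*1 = 2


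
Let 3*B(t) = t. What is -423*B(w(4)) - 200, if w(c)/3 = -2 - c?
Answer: 2338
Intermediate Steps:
w(c) = -6 - 3*c (w(c) = 3*(-2 - c) = -6 - 3*c)
B(t) = t/3
-423*B(w(4)) - 200 = -141*(-6 - 3*4) - 200 = -141*(-6 - 12) - 200 = -141*(-18) - 200 = -423*(-6) - 200 = 2538 - 200 = 2338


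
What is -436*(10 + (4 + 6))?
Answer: -8720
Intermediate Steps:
-436*(10 + (4 + 6)) = -436*(10 + 10) = -436*20 = -8720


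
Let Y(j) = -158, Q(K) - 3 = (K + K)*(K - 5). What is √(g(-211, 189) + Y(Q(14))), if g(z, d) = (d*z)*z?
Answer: √8414311 ≈ 2900.7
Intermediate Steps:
Q(K) = 3 + 2*K*(-5 + K) (Q(K) = 3 + (K + K)*(K - 5) = 3 + (2*K)*(-5 + K) = 3 + 2*K*(-5 + K))
g(z, d) = d*z²
√(g(-211, 189) + Y(Q(14))) = √(189*(-211)² - 158) = √(189*44521 - 158) = √(8414469 - 158) = √8414311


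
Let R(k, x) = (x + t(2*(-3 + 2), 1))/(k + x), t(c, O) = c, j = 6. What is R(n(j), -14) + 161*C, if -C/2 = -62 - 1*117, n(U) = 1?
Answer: 749310/13 ≈ 57639.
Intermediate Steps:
C = 358 (C = -2*(-62 - 1*117) = -2*(-62 - 117) = -2*(-179) = 358)
R(k, x) = (-2 + x)/(k + x) (R(k, x) = (x + 2*(-3 + 2))/(k + x) = (x + 2*(-1))/(k + x) = (x - 2)/(k + x) = (-2 + x)/(k + x))
R(n(j), -14) + 161*C = (-2 - 14)/(1 - 14) + 161*358 = -16/(-13) + 57638 = -1/13*(-16) + 57638 = 16/13 + 57638 = 749310/13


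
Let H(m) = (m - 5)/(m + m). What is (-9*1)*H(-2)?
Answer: -63/4 ≈ -15.750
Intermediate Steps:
H(m) = (-5 + m)/(2*m) (H(m) = (-5 + m)/((2*m)) = (-5 + m)*(1/(2*m)) = (-5 + m)/(2*m))
(-9*1)*H(-2) = (-9*1)*((½)*(-5 - 2)/(-2)) = -9*(-1)*(-7)/(2*2) = -9*7/4 = -63/4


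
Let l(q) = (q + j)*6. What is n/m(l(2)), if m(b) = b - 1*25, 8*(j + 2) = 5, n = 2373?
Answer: -9492/85 ≈ -111.67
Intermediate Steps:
j = -11/8 (j = -2 + (⅛)*5 = -2 + 5/8 = -11/8 ≈ -1.3750)
l(q) = -33/4 + 6*q (l(q) = (q - 11/8)*6 = (-11/8 + q)*6 = -33/4 + 6*q)
m(b) = -25 + b (m(b) = b - 25 = -25 + b)
n/m(l(2)) = 2373/(-25 + (-33/4 + 6*2)) = 2373/(-25 + (-33/4 + 12)) = 2373/(-25 + 15/4) = 2373/(-85/4) = 2373*(-4/85) = -9492/85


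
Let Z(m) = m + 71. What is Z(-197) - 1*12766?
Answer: -12892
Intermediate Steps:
Z(m) = 71 + m
Z(-197) - 1*12766 = (71 - 197) - 1*12766 = -126 - 12766 = -12892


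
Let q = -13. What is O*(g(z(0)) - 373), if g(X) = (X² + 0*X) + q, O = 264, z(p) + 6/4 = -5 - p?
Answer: -90750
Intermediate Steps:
z(p) = -13/2 - p (z(p) = -3/2 + (-5 - p) = -13/2 - p)
g(X) = -13 + X² (g(X) = (X² + 0*X) - 13 = (X² + 0) - 13 = X² - 13 = -13 + X²)
O*(g(z(0)) - 373) = 264*((-13 + (-13/2 - 1*0)²) - 373) = 264*((-13 + (-13/2 + 0)²) - 373) = 264*((-13 + (-13/2)²) - 373) = 264*((-13 + 169/4) - 373) = 264*(117/4 - 373) = 264*(-1375/4) = -90750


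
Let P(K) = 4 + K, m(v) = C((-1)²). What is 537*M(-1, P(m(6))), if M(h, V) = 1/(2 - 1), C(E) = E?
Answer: 537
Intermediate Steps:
m(v) = 1 (m(v) = (-1)² = 1)
M(h, V) = 1 (M(h, V) = 1/1 = 1)
537*M(-1, P(m(6))) = 537*1 = 537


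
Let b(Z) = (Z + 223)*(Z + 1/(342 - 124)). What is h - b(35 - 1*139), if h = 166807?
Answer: 39061775/218 ≈ 1.7918e+5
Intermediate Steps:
b(Z) = (223 + Z)*(1/218 + Z) (b(Z) = (223 + Z)*(Z + 1/218) = (223 + Z)*(1/218 + Z))
h - b(35 - 1*139) = 166807 - (223/218 + (35 - 1*139)**2 + 48615*(35 - 1*139)/218) = 166807 - (223/218 + (35 - 139)**2 + 48615*(35 - 139)/218) = 166807 - (223/218 + (-104)**2 + (48615/218)*(-104)) = 166807 - (223/218 + 10816 - 2527980/109) = 166807 - 1*(-2697849/218) = 166807 + 2697849/218 = 39061775/218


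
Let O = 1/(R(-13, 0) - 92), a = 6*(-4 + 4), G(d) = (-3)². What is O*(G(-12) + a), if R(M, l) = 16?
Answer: -9/76 ≈ -0.11842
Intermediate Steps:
G(d) = 9
a = 0 (a = 6*0 = 0)
O = -1/76 (O = 1/(16 - 92) = 1/(-76) = -1/76 ≈ -0.013158)
O*(G(-12) + a) = -(9 + 0)/76 = -1/76*9 = -9/76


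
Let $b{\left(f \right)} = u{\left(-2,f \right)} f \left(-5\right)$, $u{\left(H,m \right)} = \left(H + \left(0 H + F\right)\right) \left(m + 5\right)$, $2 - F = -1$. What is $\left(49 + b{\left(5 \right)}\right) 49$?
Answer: $-9849$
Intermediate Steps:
$F = 3$ ($F = 2 - -1 = 2 + 1 = 3$)
$u{\left(H,m \right)} = \left(3 + H\right) \left(5 + m\right)$ ($u{\left(H,m \right)} = \left(H + \left(0 H + 3\right)\right) \left(m + 5\right) = \left(H + \left(0 + 3\right)\right) \left(5 + m\right) = \left(H + 3\right) \left(5 + m\right) = \left(3 + H\right) \left(5 + m\right)$)
$b{\left(f \right)} = - 5 f \left(5 + f\right)$ ($b{\left(f \right)} = \left(15 + 3 f + 5 \left(-2\right) - 2 f\right) f \left(-5\right) = \left(15 + 3 f - 10 - 2 f\right) f \left(-5\right) = \left(5 + f\right) f \left(-5\right) = f \left(5 + f\right) \left(-5\right) = - 5 f \left(5 + f\right)$)
$\left(49 + b{\left(5 \right)}\right) 49 = \left(49 - 25 \left(5 + 5\right)\right) 49 = \left(49 - 25 \cdot 10\right) 49 = \left(49 - 250\right) 49 = \left(-201\right) 49 = -9849$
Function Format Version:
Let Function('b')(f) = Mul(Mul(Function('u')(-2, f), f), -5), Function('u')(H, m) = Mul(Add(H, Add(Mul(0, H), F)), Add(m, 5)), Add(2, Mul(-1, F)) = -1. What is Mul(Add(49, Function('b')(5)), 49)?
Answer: -9849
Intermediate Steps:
F = 3 (F = Add(2, Mul(-1, -1)) = Add(2, 1) = 3)
Function('u')(H, m) = Mul(Add(3, H), Add(5, m)) (Function('u')(H, m) = Mul(Add(H, Add(Mul(0, H), 3)), Add(m, 5)) = Mul(Add(H, Add(0, 3)), Add(5, m)) = Mul(Add(H, 3), Add(5, m)) = Mul(Add(3, H), Add(5, m)))
Function('b')(f) = Mul(-5, f, Add(5, f)) (Function('b')(f) = Mul(Mul(Add(15, Mul(3, f), Mul(5, -2), Mul(-2, f)), f), -5) = Mul(Mul(Add(15, Mul(3, f), -10, Mul(-2, f)), f), -5) = Mul(Mul(Add(5, f), f), -5) = Mul(Mul(f, Add(5, f)), -5) = Mul(-5, f, Add(5, f)))
Mul(Add(49, Function('b')(5)), 49) = Mul(Add(49, Mul(-5, 5, Add(5, 5))), 49) = Mul(Add(49, Mul(-5, 5, 10)), 49) = Mul(Add(49, -250), 49) = Mul(-201, 49) = -9849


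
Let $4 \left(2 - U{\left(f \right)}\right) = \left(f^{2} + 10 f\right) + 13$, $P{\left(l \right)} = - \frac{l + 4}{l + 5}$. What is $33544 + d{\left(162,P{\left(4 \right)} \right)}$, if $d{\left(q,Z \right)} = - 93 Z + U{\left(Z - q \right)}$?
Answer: $\frac{8877419}{324} \approx 27399.0$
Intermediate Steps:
$P{\left(l \right)} = - \frac{4 + l}{5 + l}$
$U{\left(f \right)} = - \frac{5}{4} - \frac{5 f}{2} - \frac{f^{2}}{4}$ ($U{\left(f \right)} = 2 - \frac{\left(f^{2} + 10 f\right) + 13}{4} = 2 - \frac{13 + f^{2} + 10 f}{4} = 2 - \left(\frac{13}{4} + \frac{f^{2}}{4} + \frac{5 f}{2}\right) = - \frac{5}{4} - \frac{5 f}{2} - \frac{f^{2}}{4}$)
$d{\left(q,Z \right)} = - \frac{5}{4} - \frac{191 Z}{2} - \frac{\left(Z - q\right)^{2}}{4} + \frac{5 q}{2}$ ($d{\left(q,Z \right)} = - 93 Z - \left(\frac{5}{4} + \frac{\left(Z - q\right)^{2}}{4} + \frac{5 \left(Z - q\right)}{2}\right) = - 93 Z - \left(\frac{5}{4} - \frac{5 q}{2} + \frac{\left(Z - q\right)^{2}}{4} + \frac{5 Z}{2}\right) = - \frac{5}{4} - \frac{191 Z}{2} - \frac{\left(Z - q\right)^{2}}{4} + \frac{5 q}{2}$)
$33544 + d{\left(162,P{\left(4 \right)} \right)} = 33544 - \left(- \frac{1615}{4} + \frac{\left(\frac{-4 - 4}{5 + 4} - 162\right)^{2}}{4} + \frac{191 \left(-4 - 4\right)}{2 \left(5 + 4\right)}\right) = 33544 - \left(- \frac{1615}{4} + \frac{\left(\frac{-4 - 4}{9} - 162\right)^{2}}{4} + \frac{191 \left(-4 - 4\right)}{2 \cdot 9}\right) = 33544 - \left(- \frac{1615}{4} + \frac{\left(\frac{1}{9} \left(-8\right) - 162\right)^{2}}{4} + \frac{191}{2} \cdot \frac{1}{9} \left(-8\right)\right) = 33544 - \left(- \frac{17591}{36} + \frac{\left(- \frac{8}{9} - 162\right)^{2}}{4}\right) = 33544 + \left(- \frac{5}{4} + \frac{764}{9} - \frac{\left(- \frac{1466}{9}\right)^{2}}{4} + 405\right) = 33544 + \left(- \frac{5}{4} + \frac{764}{9} - \frac{537289}{81} + 405\right) = 33544 - \frac{1990837}{324} = \frac{8877419}{324}$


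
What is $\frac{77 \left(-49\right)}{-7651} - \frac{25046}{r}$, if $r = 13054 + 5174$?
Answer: $- \frac{1253599}{1423086} \approx -0.8809$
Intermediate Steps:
$r = 18228$
$\frac{77 \left(-49\right)}{-7651} - \frac{25046}{r} = \frac{77 \left(-49\right)}{-7651} - \frac{25046}{18228} = \left(-3773\right) \left(- \frac{1}{7651}\right) - \frac{1789}{1302} = \frac{539}{1093} - \frac{1789}{1302} = - \frac{1253599}{1423086}$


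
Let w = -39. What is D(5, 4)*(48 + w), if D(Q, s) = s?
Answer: 36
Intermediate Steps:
D(5, 4)*(48 + w) = 4*(48 - 39) = 4*9 = 36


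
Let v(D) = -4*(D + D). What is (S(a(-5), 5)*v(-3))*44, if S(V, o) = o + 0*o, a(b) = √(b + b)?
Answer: 5280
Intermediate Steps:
a(b) = √2*√b (a(b) = √(2*b) = √2*√b)
v(D) = -8*D
S(V, o) = o (S(V, o) = o + 0 = o)
(S(a(-5), 5)*v(-3))*44 = (5*(-8*(-3)))*44 = (5*24)*44 = 120*44 = 5280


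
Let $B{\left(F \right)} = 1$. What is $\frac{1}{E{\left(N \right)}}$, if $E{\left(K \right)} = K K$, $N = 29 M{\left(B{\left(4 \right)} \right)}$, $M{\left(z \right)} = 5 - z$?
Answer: $\frac{1}{13456} \approx 7.4316 \cdot 10^{-5}$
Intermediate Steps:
$N = 116$ ($N = 29 \left(5 - 1\right) = 29 \cdot 4 = 116$)
$E{\left(K \right)} = K^{2}$
$\frac{1}{E{\left(N \right)}} = \frac{1}{116^{2}} = \frac{1}{13456}$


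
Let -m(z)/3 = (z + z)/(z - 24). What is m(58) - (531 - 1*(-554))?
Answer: -18619/17 ≈ -1095.2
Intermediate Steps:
m(z) = -6*z/(-24 + z) (m(z) = -3*(z + z)/(z - 24) = -3*2*z/(-24 + z) = -6*z/(-24 + z))
m(58) - (531 - 1*(-554)) = -6*58/(-24 + 58) - (531 - 1*(-554)) = -6*58/34 - (531 + 554) = -6*58*1/34 - 1*1085 = -174/17 - 1085 = -18619/17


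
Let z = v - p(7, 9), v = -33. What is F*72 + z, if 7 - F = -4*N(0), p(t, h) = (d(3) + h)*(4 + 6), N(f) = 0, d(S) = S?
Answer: 351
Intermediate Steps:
p(t, h) = 30 + 10*h (p(t, h) = (3 + h)*(4 + 6) = (3 + h)*10 = 30 + 10*h)
F = 7 (F = 7 - (-4)*0 = 7 - 1*0 = 7 + 0 = 7)
z = -153 (z = -33 - (30 + 10*9) = -33 - (30 + 90) = -33 - 1*120 = -33 - 120 = -153)
F*72 + z = 7*72 - 153 = 504 - 153 = 351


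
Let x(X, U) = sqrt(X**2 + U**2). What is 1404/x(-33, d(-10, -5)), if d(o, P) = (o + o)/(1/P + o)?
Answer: 5508*sqrt(2842489)/218653 ≈ 42.471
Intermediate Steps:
d(o, P) = 2*o/(o + 1/P) (d(o, P) = (2*o)/(o + 1/P) = 2*o/(o + 1/P))
x(X, U) = sqrt(U**2 + X**2)
1404/x(-33, d(-10, -5)) = 1404/(sqrt((2*(-5)*(-10)/(1 - 5*(-10)))**2 + (-33)**2)) = 1404/(sqrt((2*(-5)*(-10)/(1 + 50))**2 + 1089)) = 1404/(sqrt((2*(-5)*(-10)/51)**2 + 1089)) = 1404/(sqrt((2*(-5)*(-10)*(1/51))**2 + 1089)) = 1404/(sqrt((100/51)**2 + 1089)) = 1404/(sqrt(10000/2601 + 1089)) = 1404/(sqrt(2842489/2601)) = 1404/((sqrt(2842489)/51)) = 1404*(51*sqrt(2842489)/2842489) = 5508*sqrt(2842489)/218653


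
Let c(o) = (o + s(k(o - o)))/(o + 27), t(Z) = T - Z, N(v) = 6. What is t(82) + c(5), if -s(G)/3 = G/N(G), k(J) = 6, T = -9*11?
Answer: -2895/16 ≈ -180.94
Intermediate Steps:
T = -99
s(G) = -G/2 (s(G) = -3*G/6 = -G/2)
t(Z) = -99 - Z
c(o) = (-3 + o)/(27 + o) (c(o) = (o - 1/2*6)/(o + 27) = (o - 3)/(27 + o) = (-3 + o)/(27 + o))
t(82) + c(5) = (-99 - 1*82) + (-3 + 5)/(27 + 5) = (-99 - 82) + 2/32 = -181 + (1/32)*2 = -181 + 1/16 = -2895/16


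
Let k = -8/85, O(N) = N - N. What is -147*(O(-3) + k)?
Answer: 1176/85 ≈ 13.835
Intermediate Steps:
O(N) = 0
k = -8/85 (k = -8*1/85 = -8/85 ≈ -0.094118)
-147*(O(-3) + k) = -147*(0 - 8/85) = -147*(-8/85) = 1176/85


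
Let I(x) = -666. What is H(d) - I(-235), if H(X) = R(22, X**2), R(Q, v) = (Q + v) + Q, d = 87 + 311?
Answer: 159114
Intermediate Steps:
d = 398
R(Q, v) = v + 2*Q
H(X) = 44 + X**2 (H(X) = X**2 + 2*22 = X**2 + 44 = 44 + X**2)
H(d) - I(-235) = (44 + 398**2) - 1*(-666) = (44 + 158404) + 666 = 158448 + 666 = 159114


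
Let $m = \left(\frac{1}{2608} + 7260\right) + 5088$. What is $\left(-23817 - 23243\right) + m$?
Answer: $- \frac{90528895}{2608} \approx -34712.0$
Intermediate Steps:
$m = \frac{32203585}{2608}$ ($m = \left(\frac{1}{2608} + 7260\right) + 5088 = \frac{18934081}{2608} + 5088 = \frac{32203585}{2608} \approx 12348.0$)
$\left(-23817 - 23243\right) + m = \left(-23817 - 23243\right) + \frac{32203585}{2608} = -47060 + \frac{32203585}{2608} = - \frac{90528895}{2608}$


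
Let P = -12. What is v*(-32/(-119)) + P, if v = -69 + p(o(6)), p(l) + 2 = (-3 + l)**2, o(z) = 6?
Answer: -3412/119 ≈ -28.672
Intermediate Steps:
p(l) = -2 + (-3 + l)**2
v = -62 (v = -69 + (-2 + (-3 + 6)**2) = -69 + (-2 + 3**2) = -69 + (-2 + 9) = -69 + 7 = -62)
v*(-32/(-119)) + P = -(-1984)/(-119) - 12 = -(-1984)*(-1)/119 - 12 = -62*32/119 - 12 = -1984/119 - 12 = -3412/119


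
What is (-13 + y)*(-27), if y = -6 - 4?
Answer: 621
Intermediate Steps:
y = -10
(-13 + y)*(-27) = (-13 - 10)*(-27) = -23*(-27) = 621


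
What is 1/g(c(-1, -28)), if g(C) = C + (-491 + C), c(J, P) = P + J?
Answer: -1/549 ≈ -0.0018215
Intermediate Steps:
c(J, P) = J + P
g(C) = -491 + 2*C
1/g(c(-1, -28)) = 1/(-491 + 2*(-1 - 28)) = 1/(-491 + 2*(-29)) = 1/(-491 - 58) = 1/(-549) = -1/549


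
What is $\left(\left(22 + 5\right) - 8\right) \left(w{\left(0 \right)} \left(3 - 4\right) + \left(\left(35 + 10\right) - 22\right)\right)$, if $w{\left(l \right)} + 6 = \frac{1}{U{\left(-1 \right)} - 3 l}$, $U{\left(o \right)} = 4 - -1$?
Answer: $\frac{2736}{5} \approx 547.2$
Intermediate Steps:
$U{\left(o \right)} = 5$ ($U{\left(o \right)} = 4 + 1 = 5$)
$w{\left(l \right)} = -6 + \frac{1}{5 - 3 l}$
$\left(\left(22 + 5\right) - 8\right) \left(w{\left(0 \right)} \left(3 - 4\right) + \left(\left(35 + 10\right) - 22\right)\right) = \left(\left(22 + 5\right) - 8\right) \left(\frac{29 - 0}{-5 + 3 \cdot 0} \left(3 - 4\right) + \left(\left(35 + 10\right) - 22\right)\right) = \left(27 - 8\right) \left(\frac{29 + 0}{-5 + 0} \left(-1\right) + \left(45 - 22\right)\right) = 19 \left(\frac{1}{-5} \cdot 29 \left(-1\right) + 23\right) = 19 \left(\left(- \frac{1}{5}\right) 29 \left(-1\right) + 23\right) = 19 \left(\left(- \frac{29}{5}\right) \left(-1\right) + 23\right) = 19 \left(\frac{29}{5} + 23\right) = 19 \cdot \frac{144}{5} = \frac{2736}{5}$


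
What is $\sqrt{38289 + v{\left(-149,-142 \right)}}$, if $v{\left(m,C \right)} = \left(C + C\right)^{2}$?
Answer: $\sqrt{118945} \approx 344.88$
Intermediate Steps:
$v{\left(m,C \right)} = 4 C^{2}$ ($v{\left(m,C \right)} = \left(2 C\right)^{2} = 4 C^{2}$)
$\sqrt{38289 + v{\left(-149,-142 \right)}} = \sqrt{38289 + 4 \left(-142\right)^{2}} = \sqrt{38289 + 4 \cdot 20164} = \sqrt{38289 + 80656} = \sqrt{118945}$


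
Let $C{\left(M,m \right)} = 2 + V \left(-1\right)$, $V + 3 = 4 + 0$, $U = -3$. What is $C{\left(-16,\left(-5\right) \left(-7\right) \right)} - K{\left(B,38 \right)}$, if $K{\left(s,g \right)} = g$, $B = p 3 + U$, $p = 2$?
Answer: $-37$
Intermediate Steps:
$V = 1$ ($V = -3 + \left(4 + 0\right) = -3 + 4 = 1$)
$C{\left(M,m \right)} = 1$ ($C{\left(M,m \right)} = 2 + 1 \left(-1\right) = 2 - 1 = 1$)
$B = 3$ ($B = 2 \cdot 3 - 3 = 6 - 3 = 3$)
$C{\left(-16,\left(-5\right) \left(-7\right) \right)} - K{\left(B,38 \right)} = 1 - 38 = -37$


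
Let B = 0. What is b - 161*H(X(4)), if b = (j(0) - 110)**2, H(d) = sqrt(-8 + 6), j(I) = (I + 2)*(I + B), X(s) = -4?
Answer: 12100 - 161*I*sqrt(2) ≈ 12100.0 - 227.69*I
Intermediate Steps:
j(I) = I*(2 + I) (j(I) = (I + 2)*(I + 0) = (2 + I)*I = I*(2 + I))
H(d) = I*sqrt(2) (H(d) = sqrt(-2) = I*sqrt(2))
b = 12100 (b = (0*(2 + 0) - 110)**2 = (0*2 - 110)**2 = (0 - 110)**2 = (-110)**2 = 12100)
b - 161*H(X(4)) = 12100 - 161*I*sqrt(2)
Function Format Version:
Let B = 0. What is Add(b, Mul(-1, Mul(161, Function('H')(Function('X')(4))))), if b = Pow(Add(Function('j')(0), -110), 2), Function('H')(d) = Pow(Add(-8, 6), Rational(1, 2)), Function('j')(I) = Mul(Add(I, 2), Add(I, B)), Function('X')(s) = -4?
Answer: Add(12100, Mul(-161, I, Pow(2, Rational(1, 2)))) ≈ Add(12100., Mul(-227.69, I))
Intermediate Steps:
Function('j')(I) = Mul(I, Add(2, I)) (Function('j')(I) = Mul(Add(I, 2), Add(I, 0)) = Mul(Add(2, I), I) = Mul(I, Add(2, I)))
Function('H')(d) = Mul(I, Pow(2, Rational(1, 2))) (Function('H')(d) = Pow(-2, Rational(1, 2)) = Mul(I, Pow(2, Rational(1, 2))))
b = 12100 (b = Pow(Add(Mul(0, Add(2, 0)), -110), 2) = Pow(Add(Mul(0, 2), -110), 2) = Pow(Add(0, -110), 2) = Pow(-110, 2) = 12100)
Add(b, Mul(-1, Mul(161, Function('H')(Function('X')(4))))) = Add(12100, Mul(-1, Mul(161, Mul(I, Pow(2, Rational(1, 2)))))) = Add(12100, Mul(-1, Mul(161, I, Pow(2, Rational(1, 2))))) = Add(12100, Mul(-161, I, Pow(2, Rational(1, 2))))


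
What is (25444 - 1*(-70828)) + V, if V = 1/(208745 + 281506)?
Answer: 47197444273/490251 ≈ 96272.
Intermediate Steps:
V = 1/490251 ≈ 2.0398e-6
(25444 - 1*(-70828)) + V = (25444 - 1*(-70828)) + 1/490251 = (25444 + 70828) + 1/490251 = 96272 + 1/490251 = 47197444273/490251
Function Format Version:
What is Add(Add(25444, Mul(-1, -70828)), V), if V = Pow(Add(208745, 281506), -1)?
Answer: Rational(47197444273, 490251) ≈ 96272.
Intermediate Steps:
V = Rational(1, 490251) (V = Pow(490251, -1) = Rational(1, 490251) ≈ 2.0398e-6)
Add(Add(25444, Mul(-1, -70828)), V) = Add(Add(25444, Mul(-1, -70828)), Rational(1, 490251)) = Add(Add(25444, 70828), Rational(1, 490251)) = Add(96272, Rational(1, 490251)) = Rational(47197444273, 490251)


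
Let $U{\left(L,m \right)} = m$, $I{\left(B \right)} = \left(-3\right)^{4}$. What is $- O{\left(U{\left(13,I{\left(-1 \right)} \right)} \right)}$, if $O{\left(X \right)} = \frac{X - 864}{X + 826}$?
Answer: $\frac{783}{907} \approx 0.86329$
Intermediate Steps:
$I{\left(B \right)} = 81$
$O{\left(X \right)} = \frac{-864 + X}{826 + X}$
$- O{\left(U{\left(13,I{\left(-1 \right)} \right)} \right)} = - \frac{-864 + 81}{826 + 81} = - \frac{-783}{907} = \left(-1\right) \left(- \frac{783}{907}\right) = \frac{783}{907}$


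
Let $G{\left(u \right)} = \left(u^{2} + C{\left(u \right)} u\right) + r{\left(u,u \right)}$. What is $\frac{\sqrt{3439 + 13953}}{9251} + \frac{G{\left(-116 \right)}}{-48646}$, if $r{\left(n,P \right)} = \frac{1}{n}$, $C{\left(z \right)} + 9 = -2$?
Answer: $- \frac{1708911}{5642936} + \frac{4 \sqrt{1087}}{9251} \approx -0.28859$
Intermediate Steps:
$C{\left(z \right)} = -11$ ($C{\left(z \right)} = -9 - 2 = -11$)
$G{\left(u \right)} = \frac{1}{u} + u^{2} - 11 u$ ($G{\left(u \right)} = \left(u^{2} - 11 u\right) + \frac{1}{u} = \frac{1}{u} + u^{2} - 11 u$)
$\frac{\sqrt{3439 + 13953}}{9251} + \frac{G{\left(-116 \right)}}{-48646} = \frac{\sqrt{3439 + 13953}}{9251} + \frac{\frac{1}{-116} \left(1 + \left(-116\right)^{2} \left(-11 - 116\right)\right)}{-48646} = \sqrt{17392} \cdot \frac{1}{9251} + - \frac{1 + 13456 \left(-127\right)}{116} \left(- \frac{1}{48646}\right) = 4 \sqrt{1087} \cdot \frac{1}{9251} + - \frac{1 - 1708912}{116} \left(- \frac{1}{48646}\right) = \frac{4 \sqrt{1087}}{9251} + \left(- \frac{1}{116}\right) \left(-1708911\right) \left(- \frac{1}{48646}\right) = \frac{4 \sqrt{1087}}{9251} + \frac{1708911}{116} \left(- \frac{1}{48646}\right) = \frac{4 \sqrt{1087}}{9251} - \frac{1708911}{5642936} = - \frac{1708911}{5642936} + \frac{4 \sqrt{1087}}{9251}$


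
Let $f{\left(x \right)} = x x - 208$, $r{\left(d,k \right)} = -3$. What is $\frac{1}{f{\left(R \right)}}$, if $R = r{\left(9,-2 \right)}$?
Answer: $- \frac{1}{199} \approx -0.0050251$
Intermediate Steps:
$R = -3$
$f{\left(x \right)} = -208 + x^{2}$ ($f{\left(x \right)} = x^{2} - 208 = -208 + x^{2}$)
$\frac{1}{f{\left(R \right)}} = \frac{1}{-208 + \left(-3\right)^{2}} = \frac{1}{-208 + 9} = \frac{1}{-199} = - \frac{1}{199}$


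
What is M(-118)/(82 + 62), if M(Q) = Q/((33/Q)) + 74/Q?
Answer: 820295/280368 ≈ 2.9258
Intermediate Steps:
M(Q) = 74/Q + Q²/33 (M(Q) = Q*(Q/33) + 74/Q = Q²/33 + 74/Q = 74/Q + Q²/33)
M(-118)/(82 + 62) = ((1/33)*(2442 + (-118)³)/(-118))/(82 + 62) = ((1/33)*(-1/118)*(2442 - 1643032))/144 = ((1/33)*(-1/118)*(-1640590))*(1/144) = (820295/1947)*(1/144) = 820295/280368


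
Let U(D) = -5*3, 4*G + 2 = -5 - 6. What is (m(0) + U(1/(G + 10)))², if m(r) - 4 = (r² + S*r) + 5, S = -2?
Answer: 36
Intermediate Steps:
G = -13/4 (G = -½ + (-5 - 6)/4 = -½ + (¼)*(-11) = -½ - 11/4 = -13/4 ≈ -3.2500)
U(D) = -15
m(r) = 9 + r² - 2*r (m(r) = 4 + ((r² - 2*r) + 5) = 4 + (5 + r² - 2*r) = 9 + r² - 2*r)
(m(0) + U(1/(G + 10)))² = ((9 + 0² - 2*0) - 15)² = ((9 + 0 + 0) - 15)² = (9 - 15)² = (-6)² = 36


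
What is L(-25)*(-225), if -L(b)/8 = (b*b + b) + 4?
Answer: 1087200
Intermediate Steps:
L(b) = -32 - 8*b - 8*b² (L(b) = -8*((b*b + b) + 4) = -8*((b² + b) + 4) = -8*((b + b²) + 4) = -8*(4 + b + b²) = -32 - 8*b - 8*b²)
L(-25)*(-225) = (-32 - 8*(-25) - 8*(-25)²)*(-225) = (-32 + 200 - 8*625)*(-225) = (-32 + 200 - 5000)*(-225) = -4832*(-225) = 1087200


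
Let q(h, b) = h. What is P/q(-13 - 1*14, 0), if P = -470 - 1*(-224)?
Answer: 82/9 ≈ 9.1111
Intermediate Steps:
P = -246 (P = -470 + 224 = -246)
P/q(-13 - 1*14, 0) = -246/(-13 - 1*14) = -246/(-13 - 14) = -246/(-27) = -246*(-1/27) = 82/9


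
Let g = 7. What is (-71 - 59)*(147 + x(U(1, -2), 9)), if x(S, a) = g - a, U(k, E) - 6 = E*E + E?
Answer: -18850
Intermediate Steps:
U(k, E) = 6 + E + E**2 (U(k, E) = 6 + (E*E + E) = 6 + (E**2 + E) = 6 + (E + E**2) = 6 + E + E**2)
x(S, a) = 7 - a
(-71 - 59)*(147 + x(U(1, -2), 9)) = (-71 - 59)*(147 + (7 - 1*9)) = -130*(147 + (7 - 9)) = -130*(147 - 2) = -130*145 = -18850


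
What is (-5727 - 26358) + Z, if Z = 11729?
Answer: -20356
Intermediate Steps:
(-5727 - 26358) + Z = (-5727 - 26358) + 11729 = -32085 + 11729 = -20356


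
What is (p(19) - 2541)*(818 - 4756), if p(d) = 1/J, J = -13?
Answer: 130087892/13 ≈ 1.0007e+7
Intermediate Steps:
p(d) = -1/13 (p(d) = 1/(-13) = -1/13)
(p(19) - 2541)*(818 - 4756) = (-1/13 - 2541)*(818 - 4756) = -33034/13*(-3938) = 130087892/13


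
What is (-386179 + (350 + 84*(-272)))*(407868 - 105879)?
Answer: -123415958553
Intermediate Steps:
(-386179 + (350 + 84*(-272)))*(407868 - 105879) = (-386179 + (350 - 22848))*301989 = (-386179 - 22498)*301989 = -408677*301989 = -123415958553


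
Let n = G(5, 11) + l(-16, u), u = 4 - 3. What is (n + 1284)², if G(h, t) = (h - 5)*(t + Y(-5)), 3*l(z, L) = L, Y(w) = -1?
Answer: 14845609/9 ≈ 1.6495e+6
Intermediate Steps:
u = 1
l(z, L) = L/3
G(h, t) = (-1 + t)*(-5 + h) (G(h, t) = (h - 5)*(t - 1) = (-5 + h)*(-1 + t) = (-1 + t)*(-5 + h))
n = ⅓ (n = (5 - 1*5 - 5*11 + 5*11) + (⅓)*1 = (5 - 5 - 55 + 55) + ⅓ = 0 + ⅓ = ⅓ ≈ 0.33333)
(n + 1284)² = (⅓ + 1284)² = (3853/3)² = 14845609/9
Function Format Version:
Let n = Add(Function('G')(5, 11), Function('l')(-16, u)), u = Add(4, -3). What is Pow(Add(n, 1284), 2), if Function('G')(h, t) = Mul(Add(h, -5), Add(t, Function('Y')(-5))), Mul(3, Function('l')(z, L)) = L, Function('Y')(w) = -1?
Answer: Rational(14845609, 9) ≈ 1.6495e+6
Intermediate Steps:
u = 1
Function('l')(z, L) = Mul(Rational(1, 3), L)
Function('G')(h, t) = Mul(Add(-1, t), Add(-5, h)) (Function('G')(h, t) = Mul(Add(h, -5), Add(t, -1)) = Mul(Add(-5, h), Add(-1, t)) = Mul(Add(-1, t), Add(-5, h)))
n = Rational(1, 3) (n = Add(Add(5, Mul(-1, 5), Mul(-5, 11), Mul(5, 11)), Mul(Rational(1, 3), 1)) = Add(Add(5, -5, -55, 55), Rational(1, 3)) = Add(0, Rational(1, 3)) = Rational(1, 3) ≈ 0.33333)
Pow(Add(n, 1284), 2) = Pow(Add(Rational(1, 3), 1284), 2) = Pow(Rational(3853, 3), 2) = Rational(14845609, 9)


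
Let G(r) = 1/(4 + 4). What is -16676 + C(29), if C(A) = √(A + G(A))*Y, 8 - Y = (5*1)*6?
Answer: -16676 - 11*√466/2 ≈ -16795.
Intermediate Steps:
G(r) = ⅛ (G(r) = 1/8 = ⅛)
Y = -22 (Y = 8 - 5*1*6 = 8 - 5*6 = 8 - 1*30 = 8 - 30 = -22)
C(A) = -22*√(⅛ + A) (C(A) = √(A + ⅛)*(-22) = √(⅛ + A)*(-22) = -22*√(⅛ + A))
-16676 + C(29) = -16676 - 11*√(2 + 16*29)/2 = -16676 - 11*√(2 + 464)/2 = -16676 - 11*√466/2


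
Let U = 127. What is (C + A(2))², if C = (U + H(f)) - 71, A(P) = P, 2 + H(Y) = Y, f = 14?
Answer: 4900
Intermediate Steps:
H(Y) = -2 + Y
C = 68 (C = (127 + (-2 + 14)) - 71 = (127 + 12) - 71 = 139 - 71 = 68)
(C + A(2))² = (68 + 2)² = 70² = 4900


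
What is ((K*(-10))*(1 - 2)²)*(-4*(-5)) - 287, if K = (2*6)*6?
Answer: -14687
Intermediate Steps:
K = 72 (K = 12*6 = 72)
((K*(-10))*(1 - 2)²)*(-4*(-5)) - 287 = ((72*(-10))*(1 - 2)²)*(-4*(-5)) - 287 = -720*(-1)²*20 - 287 = -720*1*20 - 287 = -720*20 - 287 = -14400 - 287 = -14687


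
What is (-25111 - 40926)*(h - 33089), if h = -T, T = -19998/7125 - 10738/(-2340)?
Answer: 93417983186669/42750 ≈ 2.1852e+9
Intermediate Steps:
T = 76187/42750 (T = -19998*1/7125 - 10738*(-1/2340) = -6666/2375 + 413/90 = 76187/42750 ≈ 1.7822)
h = -76187/42750 (h = -1*76187/42750 = -76187/42750 ≈ -1.7822)
(-25111 - 40926)*(h - 33089) = (-25111 - 40926)*(-76187/42750 - 33089) = -66037*(-1414630937/42750) = 93417983186669/42750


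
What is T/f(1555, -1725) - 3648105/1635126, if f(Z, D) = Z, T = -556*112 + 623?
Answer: -35492228683/847540310 ≈ -41.877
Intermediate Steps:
T = -61649 (T = -62272 + 623 = -61649)
T/f(1555, -1725) - 3648105/1635126 = -61649/1555 - 3648105/1635126 = -61649*1/1555 - 3648105*1/1635126 = -61649/1555 - 1216035/545042 = -35492228683/847540310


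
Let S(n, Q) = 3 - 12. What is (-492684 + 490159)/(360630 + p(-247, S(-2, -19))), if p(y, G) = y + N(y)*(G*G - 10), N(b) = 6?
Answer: -2525/360809 ≈ -0.0069982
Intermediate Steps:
S(n, Q) = -9
p(y, G) = -60 + y + 6*G² (p(y, G) = y + 6*(G*G - 10) = y + 6*(G² - 10) = y + 6*(-10 + G²) = y + (-60 + 6*G²) = -60 + y + 6*G²)
(-492684 + 490159)/(360630 + p(-247, S(-2, -19))) = (-492684 + 490159)/(360630 + (-60 - 247 + 6*(-9)²)) = -2525/(360630 + (-60 - 247 + 6*81)) = -2525/(360630 + (-60 - 247 + 486)) = -2525/(360630 + 179) = -2525/360809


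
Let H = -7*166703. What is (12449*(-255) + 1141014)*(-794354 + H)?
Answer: 3988215448275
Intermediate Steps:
H = -1166921
(12449*(-255) + 1141014)*(-794354 + H) = (12449*(-255) + 1141014)*(-794354 - 1166921) = (-3174495 + 1141014)*(-1961275) = -2033481*(-1961275) = 3988215448275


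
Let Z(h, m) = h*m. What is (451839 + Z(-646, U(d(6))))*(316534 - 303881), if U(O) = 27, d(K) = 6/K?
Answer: 5496425241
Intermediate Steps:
(451839 + Z(-646, U(d(6))))*(316534 - 303881) = (451839 - 646*27)*(316534 - 303881) = (451839 - 17442)*12653 = 434397*12653 = 5496425241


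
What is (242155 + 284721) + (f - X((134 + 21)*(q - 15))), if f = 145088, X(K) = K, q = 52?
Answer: 666229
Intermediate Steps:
(242155 + 284721) + (f - X((134 + 21)*(q - 15))) = (242155 + 284721) + (145088 - (134 + 21)*(52 - 15)) = 526876 + (145088 - 155*37) = 526876 + (145088 - 1*5735) = 526876 + (145088 - 5735) = 526876 + 139353 = 666229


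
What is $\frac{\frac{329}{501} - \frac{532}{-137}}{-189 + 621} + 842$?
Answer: $\frac{24966608533}{29651184} \approx 842.01$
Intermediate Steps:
$\frac{\frac{329}{501} - \frac{532}{-137}}{-189 + 621} + 842 = \frac{329 \cdot \frac{1}{501} - - \frac{532}{137}}{432} + 842 = \frac{\frac{329}{501} + \frac{532}{137}}{432} + 842 = \frac{1}{432} \cdot \frac{311605}{68637} + 842 = \frac{311605}{29651184} + 842 = \frac{24966608533}{29651184}$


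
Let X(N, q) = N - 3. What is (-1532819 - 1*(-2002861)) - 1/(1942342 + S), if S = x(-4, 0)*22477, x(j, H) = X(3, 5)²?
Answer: 912982318363/1942342 ≈ 4.7004e+5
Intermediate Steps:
X(N, q) = -3 + N
x(j, H) = 0 (x(j, H) = (-3 + 3)² = 0² = 0)
S = 0 (S = 0*22477 = 0)
(-1532819 - 1*(-2002861)) - 1/(1942342 + S) = (-1532819 - 1*(-2002861)) - 1/(1942342 + 0) = (-1532819 + 2002861) - 1/1942342 = 470042 - 1*1/1942342 = 470042 - 1/1942342 = 912982318363/1942342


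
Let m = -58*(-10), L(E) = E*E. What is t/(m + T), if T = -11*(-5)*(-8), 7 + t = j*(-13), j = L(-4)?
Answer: -43/28 ≈ -1.5357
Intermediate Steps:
L(E) = E²
j = 16 (j = (-4)² = 16)
t = -215 (t = -7 + 16*(-13) = -7 - 208 = -215)
m = 580
T = -440 (T = 55*(-8) = -440)
t/(m + T) = -215/(580 - 440) = -215/140 = (1/140)*(-215) = -43/28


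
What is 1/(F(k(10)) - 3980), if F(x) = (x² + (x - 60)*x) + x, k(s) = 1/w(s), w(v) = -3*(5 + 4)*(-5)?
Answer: -18225/72543463 ≈ -0.00025123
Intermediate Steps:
w(v) = 135 (w(v) = -3*9*(-5) = -27*(-5) = 135)
k(s) = 1/135
F(x) = x + x² + x*(-60 + x) (F(x) = (x² + (-60 + x)*x) + x = (x² + x*(-60 + x)) + x = x + x² + x*(-60 + x))
1/(F(k(10)) - 3980) = 1/((-59 + 2*(1/135))/135 - 3980) = 1/((-59 + 2/135)/135 - 3980) = 1/((1/135)*(-7963/135) - 3980) = 1/(-7963/18225 - 3980) = 1/(-72543463/18225) = -18225/72543463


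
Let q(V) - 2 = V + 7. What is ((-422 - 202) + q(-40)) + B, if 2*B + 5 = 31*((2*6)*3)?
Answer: -199/2 ≈ -99.500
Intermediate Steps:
q(V) = 9 + V (q(V) = 2 + (V + 7) = 2 + (7 + V) = 9 + V)
B = 1111/2 (B = -5/2 + (31*((2*6)*3))/2 = -5/2 + (31*(12*3))/2 = -5/2 + (31*36)/2 = -5/2 + (1/2)*1116 = -5/2 + 558 = 1111/2 ≈ 555.50)
((-422 - 202) + q(-40)) + B = ((-422 - 202) + (9 - 40)) + 1111/2 = (-624 - 31) + 1111/2 = -655 + 1111/2 = -199/2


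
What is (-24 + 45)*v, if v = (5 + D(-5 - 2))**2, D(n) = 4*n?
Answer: 11109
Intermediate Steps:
v = 529 (v = (5 + 4*(-5 - 2))**2 = (5 + 4*(-7))**2 = (5 - 28)**2 = (-23)**2 = 529)
(-24 + 45)*v = (-24 + 45)*529 = 21*529 = 11109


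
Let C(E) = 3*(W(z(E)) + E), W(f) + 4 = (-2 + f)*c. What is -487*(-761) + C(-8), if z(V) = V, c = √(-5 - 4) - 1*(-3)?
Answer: 370481 - 90*I ≈ 3.7048e+5 - 90.0*I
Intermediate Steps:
c = 3 + 3*I (c = √(-9) + 3 = 3*I + 3 = 3 + 3*I ≈ 3.0 + 3.0*I)
W(f) = -4 + (-2 + f)*(3 + 3*I)
C(E) = -30 - 18*I + 3*E + 9*E*(1 + I) (C(E) = 3*((-10 - 6*I + 3*E*(1 + I)) + E) = 3*(-10 + E - 6*I + 3*E*(1 + I)) = -30 - 18*I + 3*E + 9*E*(1 + I))
-487*(-761) + C(-8) = -487*(-761) + (-30 - 18*I - 8*(12 + 9*I)) = 370607 + (-30 - 18*I + (-96 - 72*I)) = 370607 + (-126 - 90*I) = 370481 - 90*I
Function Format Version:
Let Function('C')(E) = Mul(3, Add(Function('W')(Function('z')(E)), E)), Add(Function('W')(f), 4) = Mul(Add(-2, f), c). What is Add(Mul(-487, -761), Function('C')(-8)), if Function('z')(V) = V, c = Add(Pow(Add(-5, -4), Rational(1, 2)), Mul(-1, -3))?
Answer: Add(370481, Mul(-90, I)) ≈ Add(3.7048e+5, Mul(-90.000, I))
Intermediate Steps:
c = Add(3, Mul(3, I)) (c = Add(Pow(-9, Rational(1, 2)), 3) = Add(Mul(3, I), 3) = Add(3, Mul(3, I)) ≈ Add(3.0000, Mul(3.0000, I)))
Function('W')(f) = Add(-4, Mul(Add(-2, f), Add(3, Mul(3, I))))
Function('C')(E) = Add(-30, Mul(-18, I), Mul(3, E), Mul(9, E, Add(1, I))) (Function('C')(E) = Mul(3, Add(Add(-10, Mul(-6, I), Mul(3, E, Add(1, I))), E)) = Mul(3, Add(-10, E, Mul(-6, I), Mul(3, E, Add(1, I)))) = Add(-30, Mul(-18, I), Mul(3, E), Mul(9, E, Add(1, I))))
Add(Mul(-487, -761), Function('C')(-8)) = Add(Mul(-487, -761), Add(-30, Mul(-18, I), Mul(-8, Add(12, Mul(9, I))))) = Add(370607, Add(-30, Mul(-18, I), Add(-96, Mul(-72, I)))) = Add(370607, Add(-126, Mul(-90, I))) = Add(370481, Mul(-90, I))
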